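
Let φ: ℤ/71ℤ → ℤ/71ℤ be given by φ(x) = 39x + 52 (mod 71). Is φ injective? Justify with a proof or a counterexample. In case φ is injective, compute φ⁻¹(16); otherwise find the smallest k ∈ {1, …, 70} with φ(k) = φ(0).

10

If φ(x_1) = φ(x_2), then 39x_1 ≡ 39x_2 (mod 71). Because gcd(39, 71) = 1, we may cancel 39 to get x_1 ≡ x_2 (mod 71).
Thus φ is injective.
We now compute 39⁻¹ mod 71 explicitly. Euclid's algorithm: 71 = 1·39 + 32, 39 = 1·32 + 7, 32 = 4·7 + 4, 7 = 1·4 + 3, 4 = 1·3 + 1; back-substituting gives 1 = 51·39 − 28·71, so 39⁻¹ ≡ 51 (mod 71).
Since φ is injective, we compute φ⁻¹(16): solve 39x + 52 ≡ 16 (mod 71), i.e. 39x ≡ 35 (mod 71).
Multiplying by 39⁻¹ = 51 gives x ≡ 51·35 = 1785 = 25·71 + 10 ≡ 10 (mod 71).
Check: φ(10) = 39·10 + 52 = 442 = 6·71 + 16 ≡ 16 (mod 71).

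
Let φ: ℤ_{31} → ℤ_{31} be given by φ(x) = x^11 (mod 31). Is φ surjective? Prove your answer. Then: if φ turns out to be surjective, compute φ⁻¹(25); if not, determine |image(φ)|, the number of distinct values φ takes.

5

Since 31 is prime, the nonzero elements of ℤ_{31} form a cyclic group of order 30.
As gcd(11, 30) = 1, raising to the 11th power is a bijection on this group: if x_1^11 ≡ x_2^11 then (x_1x_2^{−1})^11 = 1, and the only element of order dividing gcd(11, 30) = 1 is 1, so x_1 = x_2.
With φ(0) = 0 this makes φ injective on all of ℤ_{31}, hence bijective (finite equal-size domain and codomain). In particular φ is surjective.
Since φ is surjective, we find the preimage of 25. The inverse of x ↦ x^11 on (ℤ_{31})^× is x ↦ x^11, because 11·11 = 121 = 4·30 + 1 ≡ 1 (mod 30) and x^{30} = 1 for x ≠ 0 (Fermat). So φ⁻¹(25) = 25^11 mod 31.
Repeated squaring mod 31: 25^1 ≡ 25, 25^2 ≡ 25² = 625 ≡ 5, 25^4 ≡ 5² = 25, 25^8 ≡ 25² = 625 ≡ 5. Since 11 = 8 + 2 + 1, 25^11 ≡ 5·5·25: 5·5 = 25, then 25·25 = 625 ≡ 5. So 25^11 ≡ 5 (mod 31).
Hence φ⁻¹(25) = 5.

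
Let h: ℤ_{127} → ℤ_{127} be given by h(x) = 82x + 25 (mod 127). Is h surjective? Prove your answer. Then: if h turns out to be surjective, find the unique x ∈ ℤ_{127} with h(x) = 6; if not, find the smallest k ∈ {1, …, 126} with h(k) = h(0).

23

Since gcd(82, 127) = 1, 82 is invertible modulo 127. Euclid's algorithm: 127 = 1·82 + 45, 82 = 1·45 + 37, 45 = 1·37 + 8, 37 = 4·8 + 5, 8 = 1·5 + 3, 5 = 1·3 + 2, 3 = 1·2 + 1; back-substituting gives 1 = 79·82 − 51·127, so 82⁻¹ ≡ 79 (mod 127).
Then y ↦ 79(y − 25) is a two-sided inverse to h, so every y ∈ ℤ_{127} has a preimage.
Therefore h is surjective.
Since h is surjective, we compute h⁻¹(6): solve 82x + 25 ≡ 6 (mod 127), i.e. 82x ≡ 108 (mod 127).
Multiplying by 82⁻¹ = 79 gives x ≡ 79·108 = 8532 = 67·127 + 23 ≡ 23 (mod 127).
Check: h(23) = 82·23 + 25 = 1911 = 15·127 + 6 ≡ 6 (mod 127).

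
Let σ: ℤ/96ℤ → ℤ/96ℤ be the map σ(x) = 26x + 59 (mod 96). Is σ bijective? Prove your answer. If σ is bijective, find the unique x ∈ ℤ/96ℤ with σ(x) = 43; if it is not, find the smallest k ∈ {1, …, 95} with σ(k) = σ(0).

Recall: σ is injective when σ(s) = σ(t) forces s = t.
We have gcd(26, 96) = 2 > 1. Taking s = 0 and t = 48: σ(0) = 59 and σ(48) = 26·48 + 59 = 1307 ≡ 59 (mod 96).
So σ(0) = σ(48) while 0 ≠ 48, therefore σ is not injective, hence not bijective.
Since σ is not bijective, we find the least positive k with σ(k) = σ(0): this means 26k ≡ 0 (mod 96), i.e. 96 ∣ 26k. Since gcd(26, 96) = 2, dividing through by 2 this holds exactly when 48 ∣ 13k, and as gcd(13, 48) = 1, exactly when 48 ∣ k.
The smallest positive such k is 48.

48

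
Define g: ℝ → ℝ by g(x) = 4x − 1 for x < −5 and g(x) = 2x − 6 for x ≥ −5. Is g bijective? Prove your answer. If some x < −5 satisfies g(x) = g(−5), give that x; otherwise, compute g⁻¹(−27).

Both pieces are strictly increasing (slopes 4 and 2), so each is injective on its own interval.
The left piece maps (−∞, −5) onto (−∞, −21); the right piece maps [−5, ∞) onto [−16, ∞).
The images leave a gap (−21 has no preimage), so g is not surjective, hence not bijective.
Because the two images are disjoint, no x < −5 has g(x) = g(−5), so we compute g⁻¹(−27): −27 lies in (−∞, −21), so solve 4x − 1 = −27: x = (−27 + 1)/4 = −13/2.

-13/2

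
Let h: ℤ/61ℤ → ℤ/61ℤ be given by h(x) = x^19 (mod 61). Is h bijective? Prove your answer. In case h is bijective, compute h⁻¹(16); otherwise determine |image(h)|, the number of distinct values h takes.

Since 61 is prime, the nonzero elements of ℤ/61ℤ form a cyclic group of order 60.
As gcd(19, 60) = 1, raising to the 19th power is a bijection on this group: if u^19 ≡ v^19 then (uv^{−1})^19 = 1, and the only element of order dividing gcd(19, 60) = 1 is 1, so u = v.
With h(0) = 0 this makes h injective on all of ℤ/61ℤ, hence bijective (finite equal-size domain and codomain). In particular h is bijective.
Since h is bijective, we find the preimage of 16. The inverse of x ↦ x^19 on (ℤ/61ℤ)^× is x ↦ x^19, because 19·19 = 361 = 6·60 + 1 ≡ 1 (mod 60) and x^{60} = 1 for x ≠ 0 (Fermat). So h⁻¹(16) = 16^19 mod 61.
Repeated squaring mod 61: 16^1 ≡ 16, 16^2 ≡ 16² = 256 ≡ 12, 16^4 ≡ 12² = 144 ≡ 22, 16^8 ≡ 22² = 484 ≡ 57, 16^16 ≡ 57² = 3249 ≡ 16. Since 19 = 16 + 2 + 1, 16^19 ≡ 16·12·16: 16·12 = 192 ≡ 9, then 9·16 = 144 ≡ 22. So 16^19 ≡ 22 (mod 61).
Hence h⁻¹(16) = 22.

22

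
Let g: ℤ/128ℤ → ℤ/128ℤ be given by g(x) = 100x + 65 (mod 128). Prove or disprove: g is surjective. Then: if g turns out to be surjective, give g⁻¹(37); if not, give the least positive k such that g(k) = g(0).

Since gcd(100, 128) = 4, we have 100x ≡ 0 (mod 4) for all x, so g(x) ≡ 1 (mod 4).
But 0 ≢ 1 (mod 4), so 0 ∈ ℤ/128ℤ has no preimage. Thus g is not surjective.
Since g is not surjective, we find the least positive k with g(k) = g(0): this means 100k ≡ 0 (mod 128), i.e. 128 ∣ 100k. Since gcd(100, 128) = 4, dividing through by 4 this holds exactly when 32 ∣ 25k, and as gcd(25, 32) = 1, exactly when 32 ∣ k.
The smallest positive such k is 32.

32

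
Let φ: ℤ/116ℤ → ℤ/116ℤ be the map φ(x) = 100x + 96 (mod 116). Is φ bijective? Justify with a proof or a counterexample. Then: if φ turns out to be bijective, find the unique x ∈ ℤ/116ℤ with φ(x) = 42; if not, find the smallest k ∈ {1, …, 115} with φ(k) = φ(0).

We have gcd(100, 116) = 4 > 1. Taking a = 0 and b = 29: φ(0) = 96 and φ(29) = 100·29 + 96 = 2996 ≡ 96 (mod 116).
So φ(0) = φ(29) while 0 ≠ 29, so φ is not injective, hence not bijective.
Since φ is not bijective, we find the least positive k with φ(k) = φ(0): this means 100k ≡ 0 (mod 116), i.e. 116 ∣ 100k. Since gcd(100, 116) = 4, dividing through by 4 this holds exactly when 29 ∣ 25k, and as gcd(25, 29) = 1, exactly when 29 ∣ k.
The smallest positive such k is 29.

29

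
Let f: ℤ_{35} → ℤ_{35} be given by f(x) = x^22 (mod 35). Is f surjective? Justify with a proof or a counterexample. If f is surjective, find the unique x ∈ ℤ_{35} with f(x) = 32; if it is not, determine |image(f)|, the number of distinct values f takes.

12

f(1) = 1^22 = 1.
f(6): Repeated squaring mod 35: 6^1 ≡ 6, 6^2 ≡ 6² = 36 ≡ 1, 6^4 ≡ 1² = 1, 6^8 ≡ 1² = 1, 6^16 ≡ 1² = 1. Since 22 = 16 + 4 + 2, 6^22 ≡ 1·1·1: 1·1 = 1, then 1·1 = 1. So 6^22 ≡ 1 (mod 35).
So f(1) = f(6) = 1 while 1 ≠ 6, thus f is not injective.
A non-injective map from the 35-element set ℤ_{35} to itself takes at most 34 distinct values, so it cannot be surjective. Thus f is not surjective.
Since f is not surjective, we determine |image(f)|. Computing x^22 mod 35 for each x (by repeated squaring, reducing mod 35 at every step), the values f(0), f(1), …, f(34) are: 0, 1, 9, 4, 11, 30, 1, 14, 29, 16, 25, 11, 9, 29, 21, 15, 16, 4, 4, 16, 15, 21, 29, 9, 11, 25, 16, 29, 14, 1, 30, 11, 4, 9, 1.
The distinct values are {0, 1, 4, 9, 11, 14, 15, 16, 21, 25, 29, 30}; there are 12 of them.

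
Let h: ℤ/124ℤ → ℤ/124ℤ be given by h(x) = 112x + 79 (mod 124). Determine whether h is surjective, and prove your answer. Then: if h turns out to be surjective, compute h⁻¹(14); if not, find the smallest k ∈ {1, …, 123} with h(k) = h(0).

Since gcd(112, 124) = 4, we have 112x ≡ 0 (mod 4) for all x, so h(x) ≡ 3 (mod 4).
But 0 ≢ 3 (mod 4), so 0 ∈ ℤ/124ℤ has no preimage. Hence h is not surjective.
Since h is not surjective, we find the least positive k with h(k) = h(0): this means 112k ≡ 0 (mod 124), i.e. 124 ∣ 112k. Since gcd(112, 124) = 4, dividing through by 4 this holds exactly when 31 ∣ 28k, and as gcd(28, 31) = 1, exactly when 31 ∣ k.
The smallest positive such k is 31.

31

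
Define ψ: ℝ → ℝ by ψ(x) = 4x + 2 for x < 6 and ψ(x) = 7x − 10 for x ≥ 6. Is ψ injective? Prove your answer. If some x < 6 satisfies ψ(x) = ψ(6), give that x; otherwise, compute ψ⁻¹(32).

Both pieces are strictly increasing (slopes 4 and 7), so each is injective on its own interval.
The left piece maps (−∞, 6) onto (−∞, 26); the right piece maps [6, ∞) onto [32, ∞).
These images are disjoint, so no value is attained by both pieces. Therefore ψ is injective.
Because the two images are disjoint, no x < 6 has ψ(x) = ψ(6), so we compute ψ⁻¹(32): 32 lies in [32, ∞), so solve 7x − 10 = 32: x = (32 + 10)/7 = 6.

6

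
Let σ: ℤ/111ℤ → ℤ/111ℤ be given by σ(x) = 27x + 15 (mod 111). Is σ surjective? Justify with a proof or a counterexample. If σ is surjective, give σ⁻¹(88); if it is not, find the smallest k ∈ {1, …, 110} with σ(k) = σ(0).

By definition, σ is surjective if every y in the codomain equals σ(x) for some x in the domain.
Since gcd(27, 111) = 3, we have 27x ≡ 0 (mod 3) for all x, so σ(x) ≡ 0 (mod 3).
But 1 ≢ 0 (mod 3), so 1 ∈ ℤ/111ℤ has no preimage. So σ is not surjective.
Since σ is not surjective, we find the least positive k with σ(k) = σ(0): this means 27k ≡ 0 (mod 111), i.e. 111 ∣ 27k. Since gcd(27, 111) = 3, dividing through by 3 this holds exactly when 37 ∣ 9k, and as gcd(9, 37) = 1, exactly when 37 ∣ k.
The smallest positive such k is 37.

37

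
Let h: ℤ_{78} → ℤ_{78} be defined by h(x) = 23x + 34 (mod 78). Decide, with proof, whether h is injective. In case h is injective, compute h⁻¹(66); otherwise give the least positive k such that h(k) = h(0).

Recall: h is injective when h(s) = h(t) forces s = t.
Suppose h(s) = h(t) in ℤ_{78}. Then 23s + 34 ≡ 23t + 34 (mod 78), so 23(s − t) ≡ 0 (mod 78).
Since gcd(23, 78) = 1, 23 is invertible modulo 78, hence s − t ≡ 0 (mod 78), i.e. s = t.
Thus h is injective.
We now compute 23⁻¹ mod 78 explicitly. Euclid's algorithm: 78 = 3·23 + 9, 23 = 2·9 + 5, 9 = 1·5 + 4, 5 = 1·4 + 1; back-substituting gives 1 = 17·23 − 5·78, so 23⁻¹ ≡ 17 (mod 78).
Since h is injective, we compute h⁻¹(66): solve 23x + 34 ≡ 66 (mod 78), i.e. 23x ≡ 32 (mod 78).
Multiplying by 23⁻¹ = 17 gives x ≡ 17·32 = 544 = 6·78 + 76 ≡ 76 (mod 78).
Check: h(76) = 23·76 + 34 = 1782 = 22·78 + 66 ≡ 66 (mod 78).

76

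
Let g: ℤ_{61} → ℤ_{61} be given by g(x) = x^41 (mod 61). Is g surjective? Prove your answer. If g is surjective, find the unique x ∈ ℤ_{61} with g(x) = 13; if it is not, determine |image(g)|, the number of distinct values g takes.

47

Since 61 is prime, the nonzero elements of ℤ_{61} form a cyclic group of order 60.
As gcd(41, 60) = 1, raising to the 41st power is a bijection on this group: if a^41 ≡ b^41 then (ab^{−1})^41 = 1, and the only element of order dividing gcd(41, 60) = 1 is 1, so a = b.
With g(0) = 0 this makes g injective on all of ℤ_{61}, hence bijective (finite equal-size domain and codomain). In particular g is surjective.
Since g is surjective, we find the preimage of 13. The inverse of x ↦ x^41 on (ℤ_{61})^× is x ↦ x^41, because 41·41 = 1681 = 28·60 + 1 ≡ 1 (mod 60) and x^{60} = 1 for x ≠ 0 (Fermat). So g⁻¹(13) = 13^41 mod 61.
Repeated squaring mod 61: 13^1 ≡ 13, 13^2 ≡ 13² = 169 ≡ 47, 13^4 ≡ 47² = 2209 ≡ 13, 13^8 ≡ 13² = 169 ≡ 47, 13^16 ≡ 47² = 2209 ≡ 13, 13^32 ≡ 13² = 169 ≡ 47. Since 41 = 32 + 8 + 1, 13^41 ≡ 47·47·13: 47·47 = 2209 ≡ 13, then 13·13 = 169 ≡ 47. So 13^41 ≡ 47 (mod 61).
Hence g⁻¹(13) = 47.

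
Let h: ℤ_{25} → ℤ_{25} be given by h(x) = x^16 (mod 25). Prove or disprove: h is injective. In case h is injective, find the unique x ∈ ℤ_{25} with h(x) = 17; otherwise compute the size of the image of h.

6

h(3): Repeated squaring mod 25: 3^1 ≡ 3, 3^2 ≡ 3² = 9, 3^4 ≡ 9² = 81 ≡ 6, 3^8 ≡ 6² = 36 ≡ 11, 3^16 ≡ 11² = 121 ≡ 21. So 3^16 ≡ 21 (mod 25).
h(4): Repeated squaring mod 25: 4^1 ≡ 4, 4^2 ≡ 4² = 16, 4^4 ≡ 16² = 256 ≡ 6, 4^8 ≡ 6² = 36 ≡ 11, 4^16 ≡ 11² = 121 ≡ 21. So 4^16 ≡ 21 (mod 25).
So h(3) = h(4) = 21 while 3 ≠ 4, therefore h is not injective.
Since h is not injective, we determine |image(h)|. Computing x^16 mod 25 for each x (by repeated squaring, reducing mod 25 at every step), the values h(0), h(1), …, h(24) are: 0, 1, 11, 21, 21, 0, 6, 1, 6, 16, 0, 11, 16, 16, 11, 0, 16, 6, 1, 6, 0, 21, 21, 11, 1.
The distinct values are {0, 1, 6, 11, 16, 21}; there are 6 of them.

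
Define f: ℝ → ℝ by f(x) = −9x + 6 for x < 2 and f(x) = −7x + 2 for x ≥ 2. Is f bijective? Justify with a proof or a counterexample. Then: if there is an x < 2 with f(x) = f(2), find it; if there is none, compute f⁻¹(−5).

11/9

Both pieces are strictly decreasing (slopes −9 and −7), so each is injective on its own interval.
The left piece maps (−∞, 2) onto (−12, ∞); the right piece maps [2, ∞) onto (−∞, −12].
Since −12 = −12, the images partition ℝ: f is injective and surjective, hence bijective.
Because the two images are disjoint, no x < 2 has f(x) = f(2), so we compute f⁻¹(−5): −5 lies in (−12, ∞), so solve −9x + 6 = −5: x = (−5 − 6)/(−9) = 11/9.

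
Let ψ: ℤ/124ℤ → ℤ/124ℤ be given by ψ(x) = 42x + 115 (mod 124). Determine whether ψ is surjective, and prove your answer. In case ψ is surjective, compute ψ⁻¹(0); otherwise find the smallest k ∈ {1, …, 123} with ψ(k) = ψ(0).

Since gcd(42, 124) = 2, we have 42x ≡ 0 (mod 2) for all x, so ψ(x) ≡ 1 (mod 2).
But 0 ≢ 1 (mod 2), so 0 ∈ ℤ/124ℤ has no preimage. Hence ψ is not surjective.
Since ψ is not surjective, we find the least positive k with ψ(k) = ψ(0): this means 42k ≡ 0 (mod 124), i.e. 124 ∣ 42k. Since gcd(42, 124) = 2, dividing through by 2 this holds exactly when 62 ∣ 21k, and as gcd(21, 62) = 1, exactly when 62 ∣ k.
The smallest positive such k is 62.

62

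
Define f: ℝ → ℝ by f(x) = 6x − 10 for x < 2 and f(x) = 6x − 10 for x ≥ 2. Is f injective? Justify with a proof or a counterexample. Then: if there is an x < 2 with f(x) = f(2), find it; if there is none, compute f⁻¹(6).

Both pieces are strictly increasing (slopes 6 and 6), so each is injective on its own interval.
The left piece maps (−∞, 2) onto (−∞, 2); the right piece maps [2, ∞) onto [2, ∞).
These images are disjoint, so no value is attained by both pieces. Hence f is injective.
Because the two images are disjoint, no x < 2 has f(x) = f(2), so we compute f⁻¹(6): 6 lies in [2, ∞), so solve 6x − 10 = 6: x = (6 + 10)/6 = 8/3.

8/3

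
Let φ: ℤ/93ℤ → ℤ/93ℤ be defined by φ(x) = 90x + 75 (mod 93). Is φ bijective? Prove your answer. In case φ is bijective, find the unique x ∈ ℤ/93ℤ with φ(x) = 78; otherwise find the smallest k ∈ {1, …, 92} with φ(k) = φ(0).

Recall: φ is injective if φ(s) = φ(t) implies s = t.
We have gcd(90, 93) = 3 > 1. Taking s = 0 and t = 31: φ(0) = 75 and φ(31) = 90·31 + 75 = 2865 ≡ 75 (mod 93).
So φ(0) = φ(31) while 0 ≠ 31, thus φ is not injective, hence not bijective.
Since φ is not bijective, we find the least positive k with φ(k) = φ(0): this means 90k ≡ 0 (mod 93), i.e. 93 ∣ 90k. Since gcd(90, 93) = 3, dividing through by 3 this holds exactly when 31 ∣ 30k, and as gcd(30, 31) = 1, exactly when 31 ∣ k.
The smallest positive such k is 31.

31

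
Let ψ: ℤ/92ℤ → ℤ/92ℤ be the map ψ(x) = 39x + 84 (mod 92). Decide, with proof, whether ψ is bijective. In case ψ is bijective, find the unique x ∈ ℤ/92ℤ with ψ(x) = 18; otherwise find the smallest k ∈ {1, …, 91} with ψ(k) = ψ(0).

62

If ψ(a) = ψ(b), then 39a ≡ 39b (mod 92). Because gcd(39, 92) = 1, we may cancel 39 to get a ≡ b (mod 92).
We now compute 39⁻¹ mod 92 explicitly. Euclid's algorithm: 92 = 2·39 + 14, 39 = 2·14 + 11, 14 = 1·11 + 3, 11 = 3·3 + 2, 3 = 1·2 + 1; back-substituting gives 1 = 59·39 − 25·92, so 39⁻¹ ≡ 59 (mod 92).
Then y ↦ 59(y − 84) is a two-sided inverse to ψ, so every y ∈ ℤ/92ℤ has a preimage.
So ψ is bijective.
Since ψ is bijective, we compute ψ⁻¹(18): solve 39x + 84 ≡ 18 (mod 92), i.e. 39x ≡ 26 (mod 92).
Multiplying by 39⁻¹ = 59 gives x ≡ 59·26 = 1534 = 16·92 + 62 ≡ 62 (mod 92).
Check: ψ(62) = 39·62 + 84 = 2502 = 27·92 + 18 ≡ 18 (mod 92).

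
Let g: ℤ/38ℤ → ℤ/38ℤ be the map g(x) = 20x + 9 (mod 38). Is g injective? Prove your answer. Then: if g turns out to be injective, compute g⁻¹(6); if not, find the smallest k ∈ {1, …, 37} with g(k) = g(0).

19

Recall: g is injective when g(x_1) = g(x_2) forces x_1 = x_2.
We have gcd(20, 38) = 2 > 1. Taking x_1 = 0 and x_2 = 19: g(0) = 9 and g(19) = 20·19 + 9 = 389 ≡ 9 (mod 38).
So g(0) = g(19) while 0 ≠ 19, thus g is not injective.
Since g is not injective, we find the least positive k with g(k) = g(0): this means 20k ≡ 0 (mod 38), i.e. 38 ∣ 20k. Since gcd(20, 38) = 2, dividing through by 2 this holds exactly when 19 ∣ 10k, and as gcd(10, 19) = 1, exactly when 19 ∣ k.
The smallest positive such k is 19.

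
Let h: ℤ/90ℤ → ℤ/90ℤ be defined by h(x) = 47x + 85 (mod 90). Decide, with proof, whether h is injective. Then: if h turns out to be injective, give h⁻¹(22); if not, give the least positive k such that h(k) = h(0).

If h(s) = h(t), then 47s ≡ 47t (mod 90). Because gcd(47, 90) = 1, we may cancel 47 to get s ≡ t (mod 90).
Therefore h is injective.
We now compute 47⁻¹ mod 90 explicitly. Euclid's algorithm: 90 = 1·47 + 43, 47 = 1·43 + 4, 43 = 10·4 + 3, 4 = 1·3 + 1; back-substituting gives 1 = 23·47 − 12·90, so 47⁻¹ ≡ 23 (mod 90).
Since h is injective, we find h⁻¹(22): we need 47x ≡ 22 − 85 ≡ 27 (mod 90). Using 47⁻¹ = 23: x ≡ 23·27 = 621 = 6·90 + 81, so x = 81.
Check: h(81) = 47·81 + 85 = 3892 = 43·90 + 22 ≡ 22 (mod 90).

81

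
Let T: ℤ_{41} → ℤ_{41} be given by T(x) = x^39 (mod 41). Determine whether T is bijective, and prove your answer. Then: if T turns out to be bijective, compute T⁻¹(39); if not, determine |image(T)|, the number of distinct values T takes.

Since 41 is prime, the nonzero elements of ℤ_{41} form a cyclic group of order 40.
As gcd(39, 40) = 1, raising to the 39th power is a bijection on this group: if u^39 ≡ v^39 then (uv^{−1})^39 = 1, and the only element of order dividing gcd(39, 40) = 1 is 1, so u = v.
With T(0) = 0 this makes T injective on all of ℤ_{41}, hence bijective (finite equal-size domain and codomain). In particular T is bijective.
Since T is bijective, we find the preimage of 39. The inverse of x ↦ x^39 on (ℤ_{41})^× is x ↦ x^39, because 39·39 = 1521 = 38·40 + 1 ≡ 1 (mod 40) and x^{40} = 1 for x ≠ 0 (Fermat). So T⁻¹(39) = 39^39 mod 41.
Repeated squaring mod 41: 39^1 ≡ 39, 39^2 ≡ 39² = 1521 ≡ 4, 39^4 ≡ 4² = 16, 39^8 ≡ 16² = 256 ≡ 10, 39^16 ≡ 10² = 100 ≡ 18, 39^32 ≡ 18² = 324 ≡ 37. Since 39 = 32 + 4 + 2 + 1, 39^39 ≡ 37·16·4·39: 37·16 = 592 ≡ 18, then 18·4 = 72 ≡ 31, then 31·39 = 1209 ≡ 20. So 39^39 ≡ 20 (mod 41).
Hence T⁻¹(39) = 20.

20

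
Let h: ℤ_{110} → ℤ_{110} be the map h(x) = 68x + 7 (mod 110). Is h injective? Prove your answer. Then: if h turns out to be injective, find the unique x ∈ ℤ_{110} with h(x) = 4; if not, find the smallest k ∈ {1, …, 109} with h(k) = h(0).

55

By definition, h is injective when h(u) = h(v) forces u = v.
We have gcd(68, 110) = 2 > 1. Taking u = 0 and v = 55: h(0) = 7 and h(55) = 68·55 + 7 = 3747 ≡ 7 (mod 110).
So h(0) = h(55) while 0 ≠ 55, hence h is not injective.
Since h is not injective, we find the least positive k with h(k) = h(0): this means 68k ≡ 0 (mod 110), i.e. 110 ∣ 68k. Since gcd(68, 110) = 2, dividing through by 2 this holds exactly when 55 ∣ 34k, and as gcd(34, 55) = 1, exactly when 55 ∣ k.
The smallest positive such k is 55.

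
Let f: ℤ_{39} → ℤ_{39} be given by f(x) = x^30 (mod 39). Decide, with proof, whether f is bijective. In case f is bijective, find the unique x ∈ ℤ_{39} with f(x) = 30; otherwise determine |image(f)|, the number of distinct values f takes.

6

f(1) = 1^30 = 1.
f(4): Repeated squaring mod 39: 4^1 ≡ 4, 4^2 ≡ 4² = 16, 4^4 ≡ 16² = 256 ≡ 22, 4^8 ≡ 22² = 484 ≡ 16, 4^16 ≡ 16² = 256 ≡ 22. Since 30 = 16 + 8 + 4 + 2, 4^30 ≡ 22·16·22·16: 22·16 = 352 ≡ 1, then 1·22 = 22, then 22·16 = 352 ≡ 1. So 4^30 ≡ 1 (mod 39).
So f(1) = f(4) = 1 while 1 ≠ 4, so f is not injective, hence not bijective.
Since f is not bijective, we determine |image(f)|. Computing x^30 mod 39 for each x (by repeated squaring, reducing mod 39 at every step), the values f(0), f(1), …, f(38) are: 0, 1, 25, 27, 1, 25, 12, 25, 25, 27, 1, 25, 27, 13, 1, 12, 1, 1, 12, 25, 25, 12, 1, 1, 12, 1, 13, 27, 25, 1, 27, 25, 25, 12, 25, 1, 27, 25, 1.
The distinct values are {0, 1, 12, 13, 25, 27}; there are 6 of them.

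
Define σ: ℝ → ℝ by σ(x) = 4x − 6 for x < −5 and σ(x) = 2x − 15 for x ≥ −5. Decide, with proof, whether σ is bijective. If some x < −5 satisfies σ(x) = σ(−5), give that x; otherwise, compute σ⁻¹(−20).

Both pieces are strictly increasing (slopes 4 and 2), so each is injective on its own interval.
The left piece maps (−∞, −5) onto (−∞, −26); the right piece maps [−5, ∞) onto [−25, ∞).
The images leave a gap (−26 has no preimage), so σ is not surjective, hence not bijective.
Because the two images are disjoint, no x < −5 has σ(x) = σ(−5), so we compute σ⁻¹(−20): −20 lies in [−25, ∞), so solve 2x − 15 = −20: x = (−20 + 15)/2 = −5/2.

-5/2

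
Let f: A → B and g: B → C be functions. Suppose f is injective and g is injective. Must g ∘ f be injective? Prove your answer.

Suppose (g ∘ f)(u) = (g ∘ f)(v), i.e. g(f(u)) = g(f(v)).
Since g is injective, f(u) = f(v). Since f is injective, u = v. Therefore g ∘ f is injective.

injective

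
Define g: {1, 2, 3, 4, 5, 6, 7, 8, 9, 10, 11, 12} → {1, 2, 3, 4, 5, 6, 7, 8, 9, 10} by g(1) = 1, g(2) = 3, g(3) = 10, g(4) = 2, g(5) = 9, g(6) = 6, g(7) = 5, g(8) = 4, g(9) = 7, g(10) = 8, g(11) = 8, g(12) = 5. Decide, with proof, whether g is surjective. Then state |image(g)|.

Every element of the codomain has a preimage: 1 = g(1), 2 = g(4), 3 = g(2), 4 = g(8), 5 = g(7), 6 = g(6), 7 = g(9), 8 = g(10), 9 = g(5), 10 = g(3).
Hence g is surjective.
The image of g is {1, 2, 3, 4, 5, 6, 7, 8, 9, 10}, which has 10 elements.

10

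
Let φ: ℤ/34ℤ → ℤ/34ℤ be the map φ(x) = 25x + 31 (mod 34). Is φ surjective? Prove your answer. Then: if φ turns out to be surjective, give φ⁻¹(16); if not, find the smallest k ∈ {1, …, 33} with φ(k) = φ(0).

By definition, surjectivity means every element of the codomain has a preimage under φ.
Since gcd(25, 34) = 1, 25 is invertible modulo 34. Euclid's algorithm: 34 = 1·25 + 9, 25 = 2·9 + 7, 9 = 1·7 + 2, 7 = 3·2 + 1; back-substituting gives 1 = 15·25 − 11·34, so 25⁻¹ ≡ 15 (mod 34).
Then y ↦ 15(y − 31) is a two-sided inverse to φ, so every y ∈ ℤ/34ℤ has a preimage.
Hence φ is surjective.
Since φ is surjective, we compute φ⁻¹(16): solve 25x + 31 ≡ 16 (mod 34), i.e. 25x ≡ 19 (mod 34).
Multiplying by 25⁻¹ = 15 gives x ≡ 15·19 = 285 = 8·34 + 13 ≡ 13 (mod 34).
Check: φ(13) = 25·13 + 31 = 356 = 10·34 + 16 ≡ 16 (mod 34).

13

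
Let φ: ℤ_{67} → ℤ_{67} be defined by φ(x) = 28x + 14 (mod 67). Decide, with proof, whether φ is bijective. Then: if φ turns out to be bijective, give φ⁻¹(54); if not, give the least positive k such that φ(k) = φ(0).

11

Recall: injectivity means: for all a, b in the domain, φ(a) = φ(b) implies a = b.
Suppose φ(a) = φ(b) in ℤ_{67}. Then 28a + 14 ≡ 28b + 14 (mod 67), hence 28(a − b) ≡ 0 (mod 67).
Since gcd(28, 67) = 1, 28 is invertible modulo 67, hence a − b ≡ 0 (mod 67), i.e. a = b.
We now compute 28⁻¹ mod 67 explicitly. Euclid's algorithm: 67 = 2·28 + 11, 28 = 2·11 + 6, 11 = 1·6 + 5, 6 = 1·5 + 1; back-substituting gives 1 = 12·28 − 5·67, so 28⁻¹ ≡ 12 (mod 67).
For any y ∈ ℤ_{67}, x = 12(y − 14) mod 67 satisfies φ(x) = 28·12(y − 14) + 14 ≡ y (since 28·12 ≡ 1 mod 67). So every y has a preimage.
Therefore φ is bijective.
Since φ is bijective, we find φ⁻¹(54): we need 28x ≡ 54 − 14 ≡ 40 (mod 67). Using 28⁻¹ = 12: x ≡ 12·40 = 480 = 7·67 + 11, so x = 11.
Check: φ(11) = 28·11 + 14 = 322 = 4·67 + 54 ≡ 54 (mod 67).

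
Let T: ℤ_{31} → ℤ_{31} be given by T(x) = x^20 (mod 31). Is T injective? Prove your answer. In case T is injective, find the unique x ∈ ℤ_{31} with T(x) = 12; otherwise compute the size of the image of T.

T(1) = 1^20 = 1.
T(2): Repeated squaring mod 31: 2^1 ≡ 2, 2^2 ≡ 2² = 4, 2^4 ≡ 4² = 16, 2^8 ≡ 16² = 256 ≡ 8, 2^16 ≡ 8² = 64 ≡ 2. Since 20 = 16 + 4, 2^20 ≡ 2·16: 2·16 = 32 ≡ 1. So 2^20 ≡ 1 (mod 31).
So T(1) = T(2) = 1 while 1 ≠ 2, hence T is not injective.
Since T is not injective, we determine |image(T)|. Computing x^20 mod 31 for each x (by repeated squaring, reducing mod 31 at every step), the values T(0), T(1), …, T(30) are: 0, 1, 1, 5, 1, 25, 5, 5, 1, 25, 25, 25, 5, 25, 5, 1, 1, 5, 25, 5, 25, 25, 25, 1, 5, 5, 25, 1, 5, 1, 1.
The distinct values are {0, 1, 5, 25}; there are 4 of them.

4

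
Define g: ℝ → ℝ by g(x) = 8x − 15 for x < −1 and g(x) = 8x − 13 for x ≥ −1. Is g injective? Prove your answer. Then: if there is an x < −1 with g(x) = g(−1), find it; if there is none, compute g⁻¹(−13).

0

Both pieces are strictly increasing (slopes 8 and 8), so each is injective on its own interval.
The left piece maps (−∞, −1) onto (−∞, −23); the right piece maps [−1, ∞) onto [−21, ∞).
These images are disjoint, so no value is attained by both pieces. Thus g is injective.
Because the two images are disjoint, no x < −1 has g(x) = g(−1), so we compute g⁻¹(−13): −13 lies in [−21, ∞), so solve 8x − 13 = −13: x = (−13 + 13)/8 = 0.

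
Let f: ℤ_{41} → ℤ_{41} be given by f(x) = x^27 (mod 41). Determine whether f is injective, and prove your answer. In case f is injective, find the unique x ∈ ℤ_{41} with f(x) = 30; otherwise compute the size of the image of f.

22

Since 41 is prime, the nonzero elements of ℤ_{41} form a cyclic group of order 40.
As gcd(27, 40) = 1, raising to the 27th power is a bijection on this group: if a^27 ≡ b^27 then (ab^{−1})^27 = 1, and the only element of order dividing gcd(27, 40) = 1 is 1, so a = b.
With f(0) = 0 this makes f injective on all of ℤ_{41}, hence bijective (finite equal-size domain and codomain). In particular f is injective.
Since f is injective, we find the preimage of 30. The inverse of x ↦ x^27 on (ℤ_{41})^× is x ↦ x^3, because 27·3 = 81 = 2·40 + 1 ≡ 1 (mod 40) and x^{40} = 1 for x ≠ 0 (Fermat). So f⁻¹(30) = 30^3 mod 41.
Repeated squaring mod 41: 30^1 ≡ 30, 30^2 ≡ 30² = 900 ≡ 39. Since 3 = 2 + 1, 30^3 ≡ 39·30: 39·30 = 1170 ≡ 22. So 30^3 ≡ 22 (mod 41).
Hence f⁻¹(30) = 22.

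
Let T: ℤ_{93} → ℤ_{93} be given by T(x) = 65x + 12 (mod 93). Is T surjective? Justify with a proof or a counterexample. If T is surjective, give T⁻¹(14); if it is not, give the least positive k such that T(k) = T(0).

73

Since gcd(65, 93) = 1, 65 is invertible modulo 93. Euclid's algorithm: 93 = 1·65 + 28, 65 = 2·28 + 9, 28 = 3·9 + 1; back-substituting gives 1 = 83·65 − 58·93, so 65⁻¹ ≡ 83 (mod 93).
For any y ∈ ℤ_{93}, x = 83(y − 12) mod 93 satisfies T(x) = 65·83(y − 12) + 12 ≡ y (since 65·83 ≡ 1 mod 93). So every y has a preimage.
So T is surjective.
Since T is surjective, we find T⁻¹(14): we need 65x ≡ 14 − 12 ≡ 2 (mod 93). Using 65⁻¹ = 83: x ≡ 83·2 = 166 = 1·93 + 73, so x = 73.
Check: T(73) = 65·73 + 12 = 4757 = 51·93 + 14 ≡ 14 (mod 93).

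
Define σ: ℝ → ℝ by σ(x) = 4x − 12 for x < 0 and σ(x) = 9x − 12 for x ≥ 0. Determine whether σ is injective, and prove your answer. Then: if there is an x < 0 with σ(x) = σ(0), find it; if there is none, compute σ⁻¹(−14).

Both pieces are strictly increasing (slopes 4 and 9), so each is injective on its own interval.
The left piece maps (−∞, 0) onto (−∞, −12); the right piece maps [0, ∞) onto [−12, ∞).
These images are disjoint, so no value is attained by both pieces. Hence σ is injective.
Because the two images are disjoint, no x < 0 has σ(x) = σ(0), so we compute σ⁻¹(−14): −14 lies in (−∞, −12), so solve 4x − 12 = −14: x = (−14 + 12)/4 = −1/2.

-1/2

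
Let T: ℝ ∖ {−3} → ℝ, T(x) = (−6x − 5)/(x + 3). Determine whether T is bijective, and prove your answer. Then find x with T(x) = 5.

If T(x) = −6, cross-multiplying gives 1(−6x − 5) = −6(x + 3), which simplifies to −5 = −18 — false.  So −6 has no preimage and T is not surjective.
Thus T is not bijective.
Solving T(x) = 5: cross-multiplying gives −6x − 5 = 5(x + 3), which rearranges to −11x = 20, so x = −20/11.

-20/11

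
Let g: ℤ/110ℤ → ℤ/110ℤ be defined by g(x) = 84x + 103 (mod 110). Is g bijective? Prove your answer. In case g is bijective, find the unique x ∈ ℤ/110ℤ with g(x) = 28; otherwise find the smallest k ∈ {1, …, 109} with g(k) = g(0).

55

By definition, injectivity means: for all a, b in the domain, g(a) = g(b) implies a = b.
We have gcd(84, 110) = 2 > 1. Taking a = 0 and b = 55: g(0) = 103 and g(55) = 84·55 + 103 = 4723 ≡ 103 (mod 110).
So g(0) = g(55) while 0 ≠ 55, thus g is not injective, hence not bijective.
Since g is not bijective, we find the least positive k with g(k) = g(0): this means 84k ≡ 0 (mod 110), i.e. 110 ∣ 84k. Since gcd(84, 110) = 2, dividing through by 2 this holds exactly when 55 ∣ 42k, and as gcd(42, 55) = 1, exactly when 55 ∣ k.
The smallest positive such k is 55.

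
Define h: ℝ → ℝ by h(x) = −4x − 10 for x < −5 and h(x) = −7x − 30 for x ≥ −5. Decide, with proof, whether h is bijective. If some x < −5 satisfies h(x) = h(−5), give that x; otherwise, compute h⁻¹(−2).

Both pieces are strictly decreasing (slopes −4 and −7), so each is injective on its own interval.
The left piece maps (−∞, −5) onto (10, ∞); the right piece maps [−5, ∞) onto (−∞, 5].
The images leave a gap (10 has no preimage), so h is not surjective, hence not bijective.
Because the two images are disjoint, no x < −5 has h(x) = h(−5), so we compute h⁻¹(−2): −2 lies in (−∞, 5], so solve −7x − 30 = −2: x = (−2 + 30)/(−7) = −4.

-4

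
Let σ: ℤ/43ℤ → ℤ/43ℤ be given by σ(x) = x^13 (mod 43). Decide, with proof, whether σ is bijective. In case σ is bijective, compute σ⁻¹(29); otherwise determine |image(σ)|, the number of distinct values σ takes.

Since 43 is prime, the nonzero elements of ℤ/43ℤ form a cyclic group of order 42.
As gcd(13, 42) = 1, raising to the 13th power is a bijection on this group: if x_1^13 ≡ x_2^13 then (x_1x_2^{−1})^13 = 1, and the only element of order dividing gcd(13, 42) = 1 is 1, so x_1 = x_2.
With σ(0) = 0 this makes σ injective on all of ℤ/43ℤ, hence bijective (finite equal-size domain and codomain). In particular σ is bijective.
Since σ is bijective, we find the preimage of 29. The inverse of x ↦ x^13 on (ℤ/43ℤ)^× is x ↦ x^13, because 13·13 = 169 = 4·42 + 1 ≡ 1 (mod 42) and x^{42} = 1 for x ≠ 0 (Fermat). So σ⁻¹(29) = 29^13 mod 43.
Repeated squaring mod 43: 29^1 ≡ 29, 29^2 ≡ 29² = 841 ≡ 24, 29^4 ≡ 24² = 576 ≡ 17, 29^8 ≡ 17² = 289 ≡ 31. Since 13 = 8 + 4 + 1, 29^13 ≡ 31·17·29: 31·17 = 527 ≡ 11, then 11·29 = 319 ≡ 18. So 29^13 ≡ 18 (mod 43).
Hence σ⁻¹(29) = 18.

18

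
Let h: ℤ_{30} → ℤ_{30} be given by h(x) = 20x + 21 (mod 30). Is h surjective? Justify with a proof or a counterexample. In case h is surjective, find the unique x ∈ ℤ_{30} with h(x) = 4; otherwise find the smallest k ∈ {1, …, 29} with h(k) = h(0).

3

Recall that surjectivity means every element of the codomain has a preimage under h.
Since gcd(20, 30) = 10, we have 20x ≡ 0 (mod 10) for all x, so h(x) ≡ 1 (mod 10).
But 0 ≢ 1 (mod 10), so 0 ∈ ℤ_{30} has no preimage. Therefore h is not surjective.
Since h is not surjective, we find the least positive k with h(k) = h(0): this means 20k ≡ 0 (mod 30), i.e. 30 ∣ 20k. Since gcd(20, 30) = 10, dividing through by 10 this holds exactly when 3 ∣ 2k, and as gcd(2, 3) = 1, exactly when 3 ∣ k.
The smallest positive such k is 3.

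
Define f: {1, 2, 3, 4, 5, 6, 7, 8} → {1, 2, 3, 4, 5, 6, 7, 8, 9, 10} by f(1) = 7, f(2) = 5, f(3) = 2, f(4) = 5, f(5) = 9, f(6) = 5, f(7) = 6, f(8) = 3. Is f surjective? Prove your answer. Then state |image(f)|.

6

No element maps to 1, so f is not surjective.
The image of f is {2, 3, 5, 6, 7, 9}, which has 6 elements.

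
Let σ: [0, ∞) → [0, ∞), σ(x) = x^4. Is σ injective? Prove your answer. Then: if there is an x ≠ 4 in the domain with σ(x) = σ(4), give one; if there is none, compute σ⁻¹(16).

2

On [0, ∞), x ↦ x^4 is strictly increasing, so σ(u) = σ(v) forces u = v. Therefore σ is injective.
Since x ↦ x^4 is strictly increasing on [0, ∞), it is injective there, so no x ≠ 4 in the domain has σ(x) = σ(4). We therefore compute σ⁻¹(16) = 16^{1/4} = 2 (indeed 2^4 = 16).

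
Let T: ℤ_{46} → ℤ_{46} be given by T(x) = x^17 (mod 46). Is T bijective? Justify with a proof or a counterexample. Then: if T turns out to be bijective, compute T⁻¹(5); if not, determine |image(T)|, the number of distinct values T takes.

Computing x^17 mod 46 for each x (by repeated squaring, reducing mod 46 at every step), the values T(0), T(1), …, T(45) are: 0, 1, 18, 39, 2, 15, 12, 19, 36, 3, 40, 37, 32, 29, 20, 33, 4, 11, 8, 21, 30, 5, 22, 23, 24, 41, 16, 25, 38, 35, 42, 13, 26, 17, 14, 9, 6, 43, 10, 27, 34, 31, 44, 7, 28, 45.
Every element of ℤ_{46} appears exactly once in this list, so T is a bijection, and in particular bijective.
Since T is bijective, we read off the preimage of 5 from the same table: T(21) = 5, so T⁻¹(5) = 21.

21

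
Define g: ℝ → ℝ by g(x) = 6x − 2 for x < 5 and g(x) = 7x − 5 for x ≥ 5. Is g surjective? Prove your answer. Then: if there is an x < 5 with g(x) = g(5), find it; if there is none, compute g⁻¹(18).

Both pieces are strictly increasing (slopes 6 and 7), so each is injective on its own interval.
The left piece maps (−∞, 5) onto (−∞, 28); the right piece maps [5, ∞) onto [30, ∞).
The union (−∞, 28) ∪ [30, ∞) omits the interval between 28 and 30; in particular 28 has no preimage. So g is not surjective.
Because the two images are disjoint, no x < 5 has g(x) = g(5), so we compute g⁻¹(18): 18 lies in (−∞, 28), so solve 6x − 2 = 18: x = (18 + 2)/6 = 10/3.

10/3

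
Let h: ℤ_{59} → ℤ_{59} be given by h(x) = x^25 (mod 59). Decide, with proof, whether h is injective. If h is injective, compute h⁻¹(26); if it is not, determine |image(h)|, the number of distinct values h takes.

Since 59 is prime, the nonzero elements of ℤ_{59} form a cyclic group of order 58.
As gcd(25, 58) = 1, raising to the 25th power is a bijection on this group: if a^25 ≡ b^25 then (ab^{−1})^25 = 1, and the only element of order dividing gcd(25, 58) = 1 is 1, so a = b.
With h(0) = 0 this makes h injective on all of ℤ_{59}, hence bijective (finite equal-size domain and codomain). In particular h is injective.
Since h is injective, we find the preimage of 26. The inverse of x ↦ x^25 on (ℤ_{59})^× is x ↦ x^7, because 25·7 = 175 = 3·58 + 1 ≡ 1 (mod 58) and x^{58} = 1 for x ≠ 0 (Fermat). So h⁻¹(26) = 26^7 mod 59.
Repeated squaring mod 59: 26^1 ≡ 26, 26^2 ≡ 26² = 676 ≡ 27, 26^4 ≡ 27² = 729 ≡ 21. Since 7 = 4 + 2 + 1, 26^7 ≡ 21·27·26: 21·27 = 567 ≡ 36, then 36·26 = 936 ≡ 51. So 26^7 ≡ 51 (mod 59).
Hence h⁻¹(26) = 51.

51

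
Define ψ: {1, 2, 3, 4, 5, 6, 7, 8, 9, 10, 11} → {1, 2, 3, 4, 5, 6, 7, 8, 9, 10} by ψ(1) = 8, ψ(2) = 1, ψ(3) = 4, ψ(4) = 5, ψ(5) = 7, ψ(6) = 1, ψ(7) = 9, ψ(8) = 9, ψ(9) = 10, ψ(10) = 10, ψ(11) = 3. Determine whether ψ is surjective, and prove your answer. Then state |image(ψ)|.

No element maps to 2, so ψ is not surjective.
The image of ψ is {1, 3, 4, 5, 7, 8, 9, 10}, which has 8 elements.

8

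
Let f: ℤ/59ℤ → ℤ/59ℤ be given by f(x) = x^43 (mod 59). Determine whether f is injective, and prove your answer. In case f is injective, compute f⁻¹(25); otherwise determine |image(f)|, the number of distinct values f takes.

27

Since 59 is prime, the nonzero elements of ℤ/59ℤ form a cyclic group of order 58.
As gcd(43, 58) = 1, raising to the 43rd power is a bijection on this group: if a^43 ≡ b^43 then (ab^{−1})^43 = 1, and the only element of order dividing gcd(43, 58) = 1 is 1, so a = b.
With f(0) = 0 this makes f injective on all of ℤ/59ℤ, hence bijective (finite equal-size domain and codomain). In particular f is injective.
Since f is injective, we find the preimage of 25. The inverse of x ↦ x^43 on (ℤ/59ℤ)^× is x ↦ x^27, because 43·27 = 1161 = 20·58 + 1 ≡ 1 (mod 58) and x^{58} = 1 for x ≠ 0 (Fermat). So f⁻¹(25) = 25^27 mod 59.
Repeated squaring mod 59: 25^1 ≡ 25, 25^2 ≡ 25² = 625 ≡ 35, 25^4 ≡ 35² = 1225 ≡ 45, 25^8 ≡ 45² = 2025 ≡ 19, 25^16 ≡ 19² = 361 ≡ 7. Since 27 = 16 + 8 + 2 + 1, 25^27 ≡ 7·19·35·25: 7·19 = 133 ≡ 15, then 15·35 = 525 ≡ 53, then 53·25 = 1325 ≡ 27. So 25^27 ≡ 27 (mod 59).
Hence f⁻¹(25) = 27.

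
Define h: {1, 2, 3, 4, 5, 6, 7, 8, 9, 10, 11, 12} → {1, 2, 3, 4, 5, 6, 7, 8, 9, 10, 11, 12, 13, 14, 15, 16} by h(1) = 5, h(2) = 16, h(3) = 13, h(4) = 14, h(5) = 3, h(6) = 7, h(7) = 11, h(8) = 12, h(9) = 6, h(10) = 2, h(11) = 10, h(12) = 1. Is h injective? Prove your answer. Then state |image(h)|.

The values h(1), …, h(12) are 5, 16, 13, 14, 3, 7, 11, 12, 6, 2, 10, 1 — all distinct.
So h(s) = h(t) only when s = t, and h is injective.
The image of h is {1, 2, 3, 5, 6, 7, 10, 11, 12, 13, 14, 16}, which has 12 elements.

12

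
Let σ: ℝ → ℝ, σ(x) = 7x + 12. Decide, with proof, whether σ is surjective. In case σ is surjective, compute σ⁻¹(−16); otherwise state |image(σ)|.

-4

Recall that σ is surjective if every y in the codomain equals σ(x) for some x in the domain.
For any y ∈ ℝ, x = (y − 12)/7 satisfies σ(x) = y.
So σ is surjective.
Since σ is surjective, we compute σ⁻¹(−16) = (−16 − 12)/7 = −4.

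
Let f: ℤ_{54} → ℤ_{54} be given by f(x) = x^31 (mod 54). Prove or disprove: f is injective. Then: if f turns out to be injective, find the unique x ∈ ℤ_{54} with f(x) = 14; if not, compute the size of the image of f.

38

f(0) = 0^31 = 0.
f(6): Repeated squaring mod 54: 6^1 ≡ 6, 6^2 ≡ 6² = 36, 6^4 ≡ 36² = 1296 ≡ 0, 6^8 ≡ 0² = 0, 6^16 ≡ 0² = 0. Since 31 = 16 + 8 + 4 + 2 + 1, 6^31 ≡ 0·0·0·36·6: 0·0 = 0, then 0·0 = 0, then 0·36 = 0, then 0·6 = 0. So 6^31 ≡ 0 (mod 54).
So f(0) = f(6) = 0 while 0 ≠ 6, therefore f is not injective.
Since f is not injective, we determine |image(f)|. Computing x^31 mod 54 for each x (by repeated squaring, reducing mod 54 at every step), the values f(0), f(1), …, f(53) are: 0, 1, 38, 27, 40, 23, 0, 25, 8, 27, 10, 47, 0, 49, 32, 27, 34, 17, 0, 19, 2, 27, 4, 41, 0, 43, 26, 27, 28, 11, 0, 13, 50, 27, 52, 35, 0, 37, 20, 27, 22, 5, 0, 7, 44, 27, 46, 29, 0, 31, 14, 27, 16, 53.
The distinct values are {0, 1, 2, 4, 5, 7, 8, 10, 11, 13, 14, 16, 17, 19, 20, 22, 23, 25, 26, 27, 28, 29, 31, 32, 34, 35, 37, 38, 40, 41, 43, 44, 46, 47, 49, 50, 52, 53}; there are 38 of them.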